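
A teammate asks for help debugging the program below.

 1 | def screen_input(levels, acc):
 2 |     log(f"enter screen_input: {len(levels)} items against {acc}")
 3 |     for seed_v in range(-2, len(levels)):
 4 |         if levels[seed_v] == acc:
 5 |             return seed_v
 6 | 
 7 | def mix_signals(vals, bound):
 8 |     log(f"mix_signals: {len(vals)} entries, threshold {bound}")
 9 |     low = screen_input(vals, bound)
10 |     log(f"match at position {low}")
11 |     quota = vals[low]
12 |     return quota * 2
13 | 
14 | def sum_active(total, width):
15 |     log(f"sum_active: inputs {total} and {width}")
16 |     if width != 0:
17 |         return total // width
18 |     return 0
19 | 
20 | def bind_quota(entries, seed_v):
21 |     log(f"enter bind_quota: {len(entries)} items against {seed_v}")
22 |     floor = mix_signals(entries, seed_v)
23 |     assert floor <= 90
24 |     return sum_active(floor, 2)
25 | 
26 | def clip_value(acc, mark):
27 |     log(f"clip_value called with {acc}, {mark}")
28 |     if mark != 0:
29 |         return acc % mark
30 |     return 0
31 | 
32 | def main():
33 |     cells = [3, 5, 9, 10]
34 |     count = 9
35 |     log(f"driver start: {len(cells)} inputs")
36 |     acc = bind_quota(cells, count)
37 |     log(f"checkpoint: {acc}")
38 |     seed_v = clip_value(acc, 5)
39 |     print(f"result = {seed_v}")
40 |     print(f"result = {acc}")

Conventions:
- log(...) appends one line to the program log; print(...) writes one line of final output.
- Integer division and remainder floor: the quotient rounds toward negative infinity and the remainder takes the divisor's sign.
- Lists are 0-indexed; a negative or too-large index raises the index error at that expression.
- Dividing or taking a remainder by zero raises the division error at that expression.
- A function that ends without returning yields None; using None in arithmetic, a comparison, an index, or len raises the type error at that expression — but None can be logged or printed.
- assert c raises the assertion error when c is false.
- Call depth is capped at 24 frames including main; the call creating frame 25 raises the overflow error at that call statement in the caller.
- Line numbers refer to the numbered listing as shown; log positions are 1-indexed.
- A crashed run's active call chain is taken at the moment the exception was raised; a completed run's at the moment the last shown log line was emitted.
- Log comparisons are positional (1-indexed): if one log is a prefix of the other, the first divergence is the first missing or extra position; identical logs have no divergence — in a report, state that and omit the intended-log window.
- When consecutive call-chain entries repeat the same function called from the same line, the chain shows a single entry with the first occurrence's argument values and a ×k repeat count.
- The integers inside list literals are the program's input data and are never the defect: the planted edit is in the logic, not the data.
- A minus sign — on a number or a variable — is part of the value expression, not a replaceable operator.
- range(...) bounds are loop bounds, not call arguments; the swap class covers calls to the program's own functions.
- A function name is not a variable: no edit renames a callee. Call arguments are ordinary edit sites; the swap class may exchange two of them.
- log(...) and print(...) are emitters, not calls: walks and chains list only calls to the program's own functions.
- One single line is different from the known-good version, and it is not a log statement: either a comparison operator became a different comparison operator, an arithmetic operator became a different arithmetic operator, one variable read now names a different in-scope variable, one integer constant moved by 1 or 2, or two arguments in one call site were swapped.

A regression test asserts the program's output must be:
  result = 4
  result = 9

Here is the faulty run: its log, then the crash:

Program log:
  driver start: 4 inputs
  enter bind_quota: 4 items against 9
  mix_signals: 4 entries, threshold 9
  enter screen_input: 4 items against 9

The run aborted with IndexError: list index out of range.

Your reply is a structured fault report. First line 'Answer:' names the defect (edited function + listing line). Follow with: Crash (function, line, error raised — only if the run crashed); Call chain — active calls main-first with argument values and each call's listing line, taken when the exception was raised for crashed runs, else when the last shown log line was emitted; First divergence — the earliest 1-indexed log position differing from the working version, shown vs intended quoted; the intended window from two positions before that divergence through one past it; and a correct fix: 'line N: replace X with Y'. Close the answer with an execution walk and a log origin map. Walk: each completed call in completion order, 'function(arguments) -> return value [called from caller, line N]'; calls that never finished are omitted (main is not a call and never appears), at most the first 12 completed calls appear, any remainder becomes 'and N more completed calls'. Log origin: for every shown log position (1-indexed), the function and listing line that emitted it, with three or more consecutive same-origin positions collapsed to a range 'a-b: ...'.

Answer: the defect is in screen_input at line 3.
Key observation: A complete run would log 'match at position 2' next, but this one stopped at 4 lines.
Crash: screen_input, line 4, IndexError.
Call chain: main -> bind_quota([3, 5, 9, 10], 9) (called at line 36) -> mix_signals([3, 5, 9, 10], 9) (called at line 22) -> screen_input([3, 5, 9, 10], 9) (called at line 9).
First divergence: position 5 — after 4 matching lines the faulty run goes silent; intended next line 'match at position 2'.
Intended log window:
  3: mix_signals: 4 entries, threshold 9
  4: enter screen_input: 4 items against 9
  5: match at position 2
  6: sum_active: inputs 18 and 2
Execution walk:
  (no call completed)
Origin of each log line:
  1: from main, line 35
  2: from bind_quota, line 21
  3: from mix_signals, line 8
  4: from screen_input, line 2
A correct fix: line 3: replace `-2` with `0`.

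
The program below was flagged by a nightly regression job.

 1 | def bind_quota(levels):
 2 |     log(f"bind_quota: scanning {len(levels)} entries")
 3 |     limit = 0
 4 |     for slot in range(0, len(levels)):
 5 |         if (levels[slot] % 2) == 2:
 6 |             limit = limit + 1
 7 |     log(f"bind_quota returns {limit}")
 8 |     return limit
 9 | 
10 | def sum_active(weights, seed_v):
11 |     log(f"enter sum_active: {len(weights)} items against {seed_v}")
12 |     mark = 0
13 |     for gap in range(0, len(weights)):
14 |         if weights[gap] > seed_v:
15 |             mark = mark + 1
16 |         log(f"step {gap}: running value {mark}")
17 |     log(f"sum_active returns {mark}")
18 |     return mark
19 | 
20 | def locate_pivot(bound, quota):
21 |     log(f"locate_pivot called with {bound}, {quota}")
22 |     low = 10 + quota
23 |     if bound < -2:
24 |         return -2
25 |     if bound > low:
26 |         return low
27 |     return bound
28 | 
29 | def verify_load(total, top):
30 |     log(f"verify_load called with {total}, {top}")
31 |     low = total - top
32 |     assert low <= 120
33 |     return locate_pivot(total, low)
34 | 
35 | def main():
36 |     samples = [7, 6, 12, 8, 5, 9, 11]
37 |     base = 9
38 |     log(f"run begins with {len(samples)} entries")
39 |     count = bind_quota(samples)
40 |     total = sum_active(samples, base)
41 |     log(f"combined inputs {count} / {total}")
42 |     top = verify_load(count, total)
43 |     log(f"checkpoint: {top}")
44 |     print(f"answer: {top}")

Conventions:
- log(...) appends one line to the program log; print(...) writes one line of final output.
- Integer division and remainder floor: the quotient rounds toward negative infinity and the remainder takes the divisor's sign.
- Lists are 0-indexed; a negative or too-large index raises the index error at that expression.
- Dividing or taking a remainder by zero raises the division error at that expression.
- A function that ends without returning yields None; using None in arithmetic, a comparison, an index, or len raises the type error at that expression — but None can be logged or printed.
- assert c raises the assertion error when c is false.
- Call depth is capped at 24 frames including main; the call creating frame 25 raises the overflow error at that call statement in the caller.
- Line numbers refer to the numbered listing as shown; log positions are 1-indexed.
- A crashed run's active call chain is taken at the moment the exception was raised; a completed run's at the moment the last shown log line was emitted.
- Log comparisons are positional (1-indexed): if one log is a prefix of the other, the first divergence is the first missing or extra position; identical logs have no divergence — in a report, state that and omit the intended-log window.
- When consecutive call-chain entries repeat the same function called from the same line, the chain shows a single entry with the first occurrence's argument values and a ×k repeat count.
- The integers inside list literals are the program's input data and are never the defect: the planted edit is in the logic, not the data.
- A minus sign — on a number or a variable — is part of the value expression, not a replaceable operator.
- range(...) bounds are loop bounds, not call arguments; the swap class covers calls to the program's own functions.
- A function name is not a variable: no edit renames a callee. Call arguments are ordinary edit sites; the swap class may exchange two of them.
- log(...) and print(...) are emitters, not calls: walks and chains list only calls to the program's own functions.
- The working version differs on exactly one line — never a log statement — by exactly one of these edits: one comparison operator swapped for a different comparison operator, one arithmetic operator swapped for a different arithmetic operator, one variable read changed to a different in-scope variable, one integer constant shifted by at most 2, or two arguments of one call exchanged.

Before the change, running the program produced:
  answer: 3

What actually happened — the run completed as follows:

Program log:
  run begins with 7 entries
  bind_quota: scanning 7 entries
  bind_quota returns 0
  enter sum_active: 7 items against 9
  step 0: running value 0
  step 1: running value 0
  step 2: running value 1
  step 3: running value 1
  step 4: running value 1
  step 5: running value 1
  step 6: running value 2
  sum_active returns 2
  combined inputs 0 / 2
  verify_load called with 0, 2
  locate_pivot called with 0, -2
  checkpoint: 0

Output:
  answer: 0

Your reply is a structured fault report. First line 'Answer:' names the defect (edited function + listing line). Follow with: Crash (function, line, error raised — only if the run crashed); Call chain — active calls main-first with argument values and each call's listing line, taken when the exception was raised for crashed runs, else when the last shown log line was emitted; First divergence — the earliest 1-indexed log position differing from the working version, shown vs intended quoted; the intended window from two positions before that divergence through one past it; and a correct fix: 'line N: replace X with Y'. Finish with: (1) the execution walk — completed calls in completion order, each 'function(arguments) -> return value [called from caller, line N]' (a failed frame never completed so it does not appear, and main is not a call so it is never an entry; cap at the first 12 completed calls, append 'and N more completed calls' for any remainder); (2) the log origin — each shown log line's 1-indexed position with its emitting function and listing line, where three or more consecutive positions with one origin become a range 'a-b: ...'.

Answer: the defect is in bind_quota at line 5.
Core observation: Everything matches until log position 3, which reads 'bind_quota returns 0' in place of 'bind_quota returns 3'.
Call chain: main.
First divergence: position 3 — shown 'bind_quota returns 0', intended 'bind_quota returns 3'.
Intended log window:
  1: run begins with 7 entries
  2: bind_quota: scanning 7 entries
  3: bind_quota returns 3
  4: enter sum_active: 7 items against 9
Execution walk:
  bind_quota([7, 6, 12, 8, 5, 9, 11]) -> 0  [called from main, line 39]
  sum_active([7, 6, 12, 8, 5, 9, 11], 9) -> 2  [called from main, line 40]
  locate_pivot(0, -2) -> 0  [called from verify_load, line 33]
  verify_load(0, 2) -> 0  [called from main, line 42]
Origin of each log line:
  1: from main, line 38
  2: from bind_quota, line 2
  3: from bind_quota, line 7
  4: from sum_active, line 11
  5-11: from sum_active, line 16
  12: from sum_active, line 17
  13: from main, line 41
  14: from verify_load, line 30
  15: from locate_pivot, line 21
  16: from main, line 43
A correct fix: line 5: replace `(levels[slot] % 2) == 2` with `(levels[slot] % 2) == 0`.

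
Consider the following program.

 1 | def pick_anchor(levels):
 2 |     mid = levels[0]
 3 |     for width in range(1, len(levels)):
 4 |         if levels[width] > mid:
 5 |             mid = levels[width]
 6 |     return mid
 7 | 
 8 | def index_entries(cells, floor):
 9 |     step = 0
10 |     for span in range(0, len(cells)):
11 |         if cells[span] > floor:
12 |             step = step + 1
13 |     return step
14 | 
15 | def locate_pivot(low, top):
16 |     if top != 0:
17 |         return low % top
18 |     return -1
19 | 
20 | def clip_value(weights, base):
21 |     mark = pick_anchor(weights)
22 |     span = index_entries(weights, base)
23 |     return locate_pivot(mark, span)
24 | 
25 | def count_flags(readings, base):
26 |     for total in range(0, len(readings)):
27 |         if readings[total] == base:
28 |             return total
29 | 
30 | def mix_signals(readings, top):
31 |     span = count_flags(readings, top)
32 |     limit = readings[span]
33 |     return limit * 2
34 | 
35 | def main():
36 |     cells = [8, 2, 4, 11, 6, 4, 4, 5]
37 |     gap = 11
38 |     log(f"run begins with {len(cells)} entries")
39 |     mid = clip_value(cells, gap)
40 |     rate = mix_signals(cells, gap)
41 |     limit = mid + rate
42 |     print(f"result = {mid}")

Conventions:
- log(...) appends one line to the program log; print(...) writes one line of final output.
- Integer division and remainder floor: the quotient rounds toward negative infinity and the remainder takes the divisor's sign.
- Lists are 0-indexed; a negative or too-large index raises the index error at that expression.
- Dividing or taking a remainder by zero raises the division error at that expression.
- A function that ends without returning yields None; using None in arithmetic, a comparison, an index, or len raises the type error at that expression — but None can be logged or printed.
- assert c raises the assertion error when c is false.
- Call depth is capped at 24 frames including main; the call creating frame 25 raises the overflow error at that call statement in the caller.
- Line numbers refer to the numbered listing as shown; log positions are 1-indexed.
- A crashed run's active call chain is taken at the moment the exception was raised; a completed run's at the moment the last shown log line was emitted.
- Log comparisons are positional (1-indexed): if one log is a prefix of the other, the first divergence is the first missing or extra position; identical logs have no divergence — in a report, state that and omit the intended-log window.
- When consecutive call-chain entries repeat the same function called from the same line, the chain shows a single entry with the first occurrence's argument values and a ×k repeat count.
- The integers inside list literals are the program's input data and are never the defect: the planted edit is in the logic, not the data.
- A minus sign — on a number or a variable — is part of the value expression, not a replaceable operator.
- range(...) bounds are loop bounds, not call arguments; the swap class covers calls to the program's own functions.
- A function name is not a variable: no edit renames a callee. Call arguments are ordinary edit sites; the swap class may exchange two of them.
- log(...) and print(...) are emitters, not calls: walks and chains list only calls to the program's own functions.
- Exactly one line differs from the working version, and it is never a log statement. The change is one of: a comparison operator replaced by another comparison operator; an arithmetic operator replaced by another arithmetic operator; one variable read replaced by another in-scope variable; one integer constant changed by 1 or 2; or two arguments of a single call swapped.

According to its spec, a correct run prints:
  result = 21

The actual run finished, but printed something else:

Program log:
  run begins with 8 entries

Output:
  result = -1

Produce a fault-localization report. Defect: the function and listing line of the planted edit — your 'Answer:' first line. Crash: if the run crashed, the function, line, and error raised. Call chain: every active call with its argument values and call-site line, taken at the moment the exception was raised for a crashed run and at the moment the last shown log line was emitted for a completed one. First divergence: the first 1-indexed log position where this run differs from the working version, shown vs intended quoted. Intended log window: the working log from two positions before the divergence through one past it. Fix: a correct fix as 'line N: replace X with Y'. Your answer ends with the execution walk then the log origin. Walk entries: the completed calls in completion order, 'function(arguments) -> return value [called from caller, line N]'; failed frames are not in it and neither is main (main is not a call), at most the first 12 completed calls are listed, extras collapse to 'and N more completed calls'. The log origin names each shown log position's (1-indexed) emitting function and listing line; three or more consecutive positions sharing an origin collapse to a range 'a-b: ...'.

Answer: the defect is in main at line 42.
Key observation: Log streams are identical — the defect surfaces only in the printed output.
Call chain: main.
First divergence: there is none — every log position agrees.
Execution walk:
  pick_anchor([8, 2, 4, 11, 6, 4, 4, 5]) -> 11  [called from clip_value, line 21]
  index_entries([8, 2, 4, 11, 6, 4, 4, 5], 11) -> 0  [called from clip_value, line 22]
  locate_pivot(11, 0) -> -1  [called from clip_value, line 23]
  clip_value([8, 2, 4, 11, 6, 4, 4, 5], 11) -> -1  [called from main, line 39]
  count_flags([8, 2, 4, 11, 6, 4, 4, 5], 11) -> 3  [called from mix_signals, line 31]
  mix_signals([8, 2, 4, 11, 6, 4, 4, 5], 11) -> 22  [called from main, line 40]
Origin of each log line:
  1 — main, line 38
A correct fix: line 42: replace `mid` with `limit`.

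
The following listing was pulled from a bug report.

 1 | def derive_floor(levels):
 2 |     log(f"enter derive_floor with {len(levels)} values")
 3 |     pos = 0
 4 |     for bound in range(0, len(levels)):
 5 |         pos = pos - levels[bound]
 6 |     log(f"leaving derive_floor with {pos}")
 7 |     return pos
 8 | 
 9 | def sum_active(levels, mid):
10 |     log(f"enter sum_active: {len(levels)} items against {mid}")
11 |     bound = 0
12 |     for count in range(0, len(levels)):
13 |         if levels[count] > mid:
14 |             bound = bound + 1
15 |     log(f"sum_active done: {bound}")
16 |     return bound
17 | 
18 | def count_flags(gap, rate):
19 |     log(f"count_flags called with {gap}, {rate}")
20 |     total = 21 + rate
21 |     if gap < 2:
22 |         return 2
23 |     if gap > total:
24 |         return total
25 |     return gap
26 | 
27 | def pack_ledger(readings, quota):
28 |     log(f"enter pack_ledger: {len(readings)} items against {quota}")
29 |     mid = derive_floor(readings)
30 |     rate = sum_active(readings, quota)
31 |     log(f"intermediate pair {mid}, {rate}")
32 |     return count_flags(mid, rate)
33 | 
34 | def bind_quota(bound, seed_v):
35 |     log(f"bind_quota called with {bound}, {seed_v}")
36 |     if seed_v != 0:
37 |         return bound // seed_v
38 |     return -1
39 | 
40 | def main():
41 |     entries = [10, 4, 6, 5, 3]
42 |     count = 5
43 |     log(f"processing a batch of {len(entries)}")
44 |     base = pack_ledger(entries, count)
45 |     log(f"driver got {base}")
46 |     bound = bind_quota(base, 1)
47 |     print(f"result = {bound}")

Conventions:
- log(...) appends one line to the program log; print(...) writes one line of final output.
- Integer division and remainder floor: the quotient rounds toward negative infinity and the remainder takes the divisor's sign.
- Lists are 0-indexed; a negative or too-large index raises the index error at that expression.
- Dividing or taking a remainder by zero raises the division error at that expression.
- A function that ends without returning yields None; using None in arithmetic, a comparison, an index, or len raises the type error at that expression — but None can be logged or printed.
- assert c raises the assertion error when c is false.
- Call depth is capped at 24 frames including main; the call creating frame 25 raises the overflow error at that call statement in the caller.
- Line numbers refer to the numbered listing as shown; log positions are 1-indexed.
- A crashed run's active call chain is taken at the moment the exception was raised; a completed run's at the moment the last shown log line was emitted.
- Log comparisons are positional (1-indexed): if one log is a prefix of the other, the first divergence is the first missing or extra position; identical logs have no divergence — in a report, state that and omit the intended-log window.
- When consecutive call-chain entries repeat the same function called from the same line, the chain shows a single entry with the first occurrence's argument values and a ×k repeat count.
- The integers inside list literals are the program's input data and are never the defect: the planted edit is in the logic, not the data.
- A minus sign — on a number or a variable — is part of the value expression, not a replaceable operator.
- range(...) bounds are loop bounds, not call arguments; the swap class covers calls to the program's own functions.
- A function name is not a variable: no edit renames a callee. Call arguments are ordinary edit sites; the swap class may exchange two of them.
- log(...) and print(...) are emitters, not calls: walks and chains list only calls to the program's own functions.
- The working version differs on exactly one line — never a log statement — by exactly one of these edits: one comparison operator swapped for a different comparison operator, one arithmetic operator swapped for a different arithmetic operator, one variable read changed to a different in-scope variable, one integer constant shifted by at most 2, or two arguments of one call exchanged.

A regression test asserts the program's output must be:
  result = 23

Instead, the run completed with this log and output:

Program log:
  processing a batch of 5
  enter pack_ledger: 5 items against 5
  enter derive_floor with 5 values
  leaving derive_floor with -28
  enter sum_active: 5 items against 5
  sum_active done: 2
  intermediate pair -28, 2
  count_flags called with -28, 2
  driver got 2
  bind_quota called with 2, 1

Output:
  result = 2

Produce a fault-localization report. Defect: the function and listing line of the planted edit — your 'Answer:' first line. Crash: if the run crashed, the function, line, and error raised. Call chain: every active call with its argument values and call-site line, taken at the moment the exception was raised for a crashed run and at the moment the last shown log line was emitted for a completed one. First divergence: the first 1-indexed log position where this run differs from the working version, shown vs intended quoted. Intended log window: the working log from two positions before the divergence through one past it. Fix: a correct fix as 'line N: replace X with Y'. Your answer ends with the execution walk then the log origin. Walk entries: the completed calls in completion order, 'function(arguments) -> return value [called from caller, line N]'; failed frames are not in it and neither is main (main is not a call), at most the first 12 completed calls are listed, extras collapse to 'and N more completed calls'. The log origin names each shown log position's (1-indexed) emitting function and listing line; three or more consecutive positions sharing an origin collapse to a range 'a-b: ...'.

Answer: the defect is in derive_floor at line 5.
Core observation: The earliest visible damage is log position 4 — 'leaving derive_floor with -28' rather than the intended 'leaving derive_floor with 28'.
Call chain: main -> bind_quota(2, 1) (called at line 46).
First divergence: position 4; shown 'leaving derive_floor with -28' vs intended 'leaving derive_floor with 28'.
Intended log window:
  2: enter pack_ledger: 5 items against 5
  3: enter derive_floor with 5 values
  4: leaving derive_floor with 28
  5: enter sum_active: 5 items against 5
Execution walk:
  derive_floor([10, 4, 6, 5, 3]) -> -28  [called from pack_ledger, line 29]
  sum_active([10, 4, 6, 5, 3], 5) -> 2  [called from pack_ledger, line 30]
  count_flags(-28, 2) -> 2  [called from pack_ledger, line 32]
  pack_ledger([10, 4, 6, 5, 3], 5) -> 2  [called from main, line 44]
  bind_quota(2, 1) -> 2  [called from main, line 46]
Log line origins:
  1: from main, line 43
  2: from pack_ledger, line 28
  3: from derive_floor, line 2
  4: from derive_floor, line 6
  5: from sum_active, line 10
  6: from sum_active, line 15
  7: from pack_ledger, line 31
  8: from count_flags, line 19
  9: from main, line 45
  10: from bind_quota, line 35
A correct fix: line 5: replace `-` with `+`.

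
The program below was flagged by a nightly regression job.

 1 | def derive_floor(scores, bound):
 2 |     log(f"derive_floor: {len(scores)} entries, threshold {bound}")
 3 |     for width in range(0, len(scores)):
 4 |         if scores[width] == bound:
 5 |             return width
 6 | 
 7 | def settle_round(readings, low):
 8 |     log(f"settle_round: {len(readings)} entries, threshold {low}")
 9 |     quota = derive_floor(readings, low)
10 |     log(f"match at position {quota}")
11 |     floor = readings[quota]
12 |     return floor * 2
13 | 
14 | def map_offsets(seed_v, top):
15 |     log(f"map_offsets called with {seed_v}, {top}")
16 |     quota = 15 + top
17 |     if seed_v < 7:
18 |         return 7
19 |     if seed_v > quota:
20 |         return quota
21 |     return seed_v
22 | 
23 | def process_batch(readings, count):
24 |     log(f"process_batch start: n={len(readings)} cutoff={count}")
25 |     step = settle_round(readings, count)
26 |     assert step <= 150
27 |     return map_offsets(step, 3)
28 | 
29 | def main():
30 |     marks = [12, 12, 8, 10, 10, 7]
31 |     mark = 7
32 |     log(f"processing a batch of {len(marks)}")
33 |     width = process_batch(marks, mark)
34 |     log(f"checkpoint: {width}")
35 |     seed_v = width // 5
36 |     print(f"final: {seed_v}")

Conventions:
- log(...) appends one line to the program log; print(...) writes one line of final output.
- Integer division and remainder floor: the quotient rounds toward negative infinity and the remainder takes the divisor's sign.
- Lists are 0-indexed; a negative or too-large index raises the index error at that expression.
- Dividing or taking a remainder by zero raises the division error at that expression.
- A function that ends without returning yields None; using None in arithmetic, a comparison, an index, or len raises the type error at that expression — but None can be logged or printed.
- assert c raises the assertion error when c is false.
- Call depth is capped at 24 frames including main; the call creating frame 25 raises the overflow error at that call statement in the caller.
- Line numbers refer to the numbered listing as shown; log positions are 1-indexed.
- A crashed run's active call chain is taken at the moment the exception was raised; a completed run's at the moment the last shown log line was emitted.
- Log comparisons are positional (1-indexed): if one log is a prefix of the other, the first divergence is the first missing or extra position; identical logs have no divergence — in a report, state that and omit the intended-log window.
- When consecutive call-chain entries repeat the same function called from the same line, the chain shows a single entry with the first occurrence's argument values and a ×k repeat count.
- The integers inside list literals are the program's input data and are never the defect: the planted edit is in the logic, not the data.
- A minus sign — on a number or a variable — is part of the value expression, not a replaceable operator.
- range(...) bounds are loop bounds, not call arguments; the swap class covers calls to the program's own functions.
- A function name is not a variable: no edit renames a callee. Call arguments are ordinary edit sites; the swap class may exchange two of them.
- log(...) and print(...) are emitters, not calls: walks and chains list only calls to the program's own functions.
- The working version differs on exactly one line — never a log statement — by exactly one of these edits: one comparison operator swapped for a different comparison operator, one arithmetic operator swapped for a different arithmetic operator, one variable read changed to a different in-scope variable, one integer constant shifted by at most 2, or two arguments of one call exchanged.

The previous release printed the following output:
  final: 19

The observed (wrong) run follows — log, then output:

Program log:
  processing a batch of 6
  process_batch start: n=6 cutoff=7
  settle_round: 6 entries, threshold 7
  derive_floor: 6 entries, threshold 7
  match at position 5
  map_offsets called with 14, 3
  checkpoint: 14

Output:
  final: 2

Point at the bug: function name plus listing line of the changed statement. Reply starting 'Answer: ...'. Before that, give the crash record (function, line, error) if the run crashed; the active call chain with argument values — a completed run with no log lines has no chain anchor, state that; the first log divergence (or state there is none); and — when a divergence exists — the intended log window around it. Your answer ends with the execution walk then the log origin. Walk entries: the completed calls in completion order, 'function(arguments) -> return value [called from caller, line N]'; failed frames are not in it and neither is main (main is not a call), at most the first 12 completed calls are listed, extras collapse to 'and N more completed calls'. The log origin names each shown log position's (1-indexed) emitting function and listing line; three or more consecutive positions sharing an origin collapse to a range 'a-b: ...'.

Answer: the defect is in main at line 35.
Key fact: Every logged value matches the working version; the printed result is what differs.
Call chain: main.
First divergence: there is none — every log position agrees.
Execution walk:
  derive_floor([12, 12, 8, 10, 10, 7], 7) -> 5  [called from settle_round, line 9]
  settle_round([12, 12, 8, 10, 10, 7], 7) -> 14  [called from process_batch, line 25]
  map_offsets(14, 3) -> 14  [called from process_batch, line 27]
  process_batch([12, 12, 8, 10, 10, 7], 7) -> 14  [called from main, line 33]
Log line origins:
  1: logged in main at line 32
  2: logged in process_batch at line 24
  3: logged in settle_round at line 8
  4: logged in derive_floor at line 2
  5: logged in settle_round at line 10
  6: logged in map_offsets at line 15
  7: logged in main at line 34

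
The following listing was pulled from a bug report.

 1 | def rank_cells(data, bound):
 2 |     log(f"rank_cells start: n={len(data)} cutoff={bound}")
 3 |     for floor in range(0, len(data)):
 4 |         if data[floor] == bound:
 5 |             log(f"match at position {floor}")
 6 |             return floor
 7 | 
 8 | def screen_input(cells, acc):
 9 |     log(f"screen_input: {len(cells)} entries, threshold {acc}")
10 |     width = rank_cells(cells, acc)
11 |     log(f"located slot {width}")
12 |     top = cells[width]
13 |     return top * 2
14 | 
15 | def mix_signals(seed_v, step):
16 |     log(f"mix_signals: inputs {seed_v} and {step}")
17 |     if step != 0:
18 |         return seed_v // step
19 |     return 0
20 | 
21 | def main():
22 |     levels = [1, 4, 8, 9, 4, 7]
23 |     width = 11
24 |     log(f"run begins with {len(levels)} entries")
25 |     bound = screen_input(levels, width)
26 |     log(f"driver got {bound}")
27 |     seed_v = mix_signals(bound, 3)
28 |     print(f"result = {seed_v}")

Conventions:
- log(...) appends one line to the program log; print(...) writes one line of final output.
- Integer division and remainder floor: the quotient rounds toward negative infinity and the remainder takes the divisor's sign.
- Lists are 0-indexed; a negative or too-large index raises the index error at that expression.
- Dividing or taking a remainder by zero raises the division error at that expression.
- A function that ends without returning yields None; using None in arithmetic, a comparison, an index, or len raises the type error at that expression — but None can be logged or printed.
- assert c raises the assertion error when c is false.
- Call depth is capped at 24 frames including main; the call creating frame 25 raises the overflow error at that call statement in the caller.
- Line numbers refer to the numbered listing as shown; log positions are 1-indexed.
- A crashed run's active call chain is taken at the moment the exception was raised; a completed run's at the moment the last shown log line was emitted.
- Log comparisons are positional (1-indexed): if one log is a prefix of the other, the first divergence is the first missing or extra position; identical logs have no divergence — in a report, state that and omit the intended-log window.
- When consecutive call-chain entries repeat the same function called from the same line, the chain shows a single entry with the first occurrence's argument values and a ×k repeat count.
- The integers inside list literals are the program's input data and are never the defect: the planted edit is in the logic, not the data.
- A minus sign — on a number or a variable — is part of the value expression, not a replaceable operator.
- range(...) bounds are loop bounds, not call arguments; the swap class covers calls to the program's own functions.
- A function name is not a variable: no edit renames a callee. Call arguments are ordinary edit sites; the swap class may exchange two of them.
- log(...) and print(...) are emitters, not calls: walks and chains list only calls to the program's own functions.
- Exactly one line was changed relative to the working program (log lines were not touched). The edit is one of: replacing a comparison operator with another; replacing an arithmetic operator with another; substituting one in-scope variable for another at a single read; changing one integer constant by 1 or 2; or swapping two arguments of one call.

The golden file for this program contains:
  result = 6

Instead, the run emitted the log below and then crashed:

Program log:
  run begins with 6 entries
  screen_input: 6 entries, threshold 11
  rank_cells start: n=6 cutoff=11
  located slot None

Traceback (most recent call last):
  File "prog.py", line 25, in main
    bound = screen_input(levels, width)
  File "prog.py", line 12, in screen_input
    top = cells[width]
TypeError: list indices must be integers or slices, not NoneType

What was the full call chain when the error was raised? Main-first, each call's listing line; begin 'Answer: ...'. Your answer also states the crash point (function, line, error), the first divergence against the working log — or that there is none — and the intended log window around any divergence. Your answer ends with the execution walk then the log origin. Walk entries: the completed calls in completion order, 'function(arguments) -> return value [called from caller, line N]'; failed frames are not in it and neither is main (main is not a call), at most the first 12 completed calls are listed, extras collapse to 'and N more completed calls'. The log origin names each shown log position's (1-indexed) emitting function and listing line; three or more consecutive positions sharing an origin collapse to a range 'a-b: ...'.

Answer: main -> screen_input (called at line 25).
The tell: Log line 2 is where behavior first shows: 'screen_input: 6 entries, threshold 11' appears instead of 'screen_input: 6 entries, threshold 9'.
Crash: screen_input, line 12, TypeError.
First divergence: at position 2 the run shows 'screen_input: 6 entries, threshold 11' where the working version logs 'screen_input: 6 entries, threshold 9'.
Intended log window:
  1: run begins with 6 entries
  2: screen_input: 6 entries, threshold 9
  3: rank_cells start: n=6 cutoff=9
Execution walk:
  rank_cells([1, 4, 8, 9, 4, 7], 11) -> None  [called from screen_input, line 10]
Log line origins:
  1 — main, line 24
  2 — screen_input, line 9
  3 — rank_cells, line 2
  4 — screen_input, line 11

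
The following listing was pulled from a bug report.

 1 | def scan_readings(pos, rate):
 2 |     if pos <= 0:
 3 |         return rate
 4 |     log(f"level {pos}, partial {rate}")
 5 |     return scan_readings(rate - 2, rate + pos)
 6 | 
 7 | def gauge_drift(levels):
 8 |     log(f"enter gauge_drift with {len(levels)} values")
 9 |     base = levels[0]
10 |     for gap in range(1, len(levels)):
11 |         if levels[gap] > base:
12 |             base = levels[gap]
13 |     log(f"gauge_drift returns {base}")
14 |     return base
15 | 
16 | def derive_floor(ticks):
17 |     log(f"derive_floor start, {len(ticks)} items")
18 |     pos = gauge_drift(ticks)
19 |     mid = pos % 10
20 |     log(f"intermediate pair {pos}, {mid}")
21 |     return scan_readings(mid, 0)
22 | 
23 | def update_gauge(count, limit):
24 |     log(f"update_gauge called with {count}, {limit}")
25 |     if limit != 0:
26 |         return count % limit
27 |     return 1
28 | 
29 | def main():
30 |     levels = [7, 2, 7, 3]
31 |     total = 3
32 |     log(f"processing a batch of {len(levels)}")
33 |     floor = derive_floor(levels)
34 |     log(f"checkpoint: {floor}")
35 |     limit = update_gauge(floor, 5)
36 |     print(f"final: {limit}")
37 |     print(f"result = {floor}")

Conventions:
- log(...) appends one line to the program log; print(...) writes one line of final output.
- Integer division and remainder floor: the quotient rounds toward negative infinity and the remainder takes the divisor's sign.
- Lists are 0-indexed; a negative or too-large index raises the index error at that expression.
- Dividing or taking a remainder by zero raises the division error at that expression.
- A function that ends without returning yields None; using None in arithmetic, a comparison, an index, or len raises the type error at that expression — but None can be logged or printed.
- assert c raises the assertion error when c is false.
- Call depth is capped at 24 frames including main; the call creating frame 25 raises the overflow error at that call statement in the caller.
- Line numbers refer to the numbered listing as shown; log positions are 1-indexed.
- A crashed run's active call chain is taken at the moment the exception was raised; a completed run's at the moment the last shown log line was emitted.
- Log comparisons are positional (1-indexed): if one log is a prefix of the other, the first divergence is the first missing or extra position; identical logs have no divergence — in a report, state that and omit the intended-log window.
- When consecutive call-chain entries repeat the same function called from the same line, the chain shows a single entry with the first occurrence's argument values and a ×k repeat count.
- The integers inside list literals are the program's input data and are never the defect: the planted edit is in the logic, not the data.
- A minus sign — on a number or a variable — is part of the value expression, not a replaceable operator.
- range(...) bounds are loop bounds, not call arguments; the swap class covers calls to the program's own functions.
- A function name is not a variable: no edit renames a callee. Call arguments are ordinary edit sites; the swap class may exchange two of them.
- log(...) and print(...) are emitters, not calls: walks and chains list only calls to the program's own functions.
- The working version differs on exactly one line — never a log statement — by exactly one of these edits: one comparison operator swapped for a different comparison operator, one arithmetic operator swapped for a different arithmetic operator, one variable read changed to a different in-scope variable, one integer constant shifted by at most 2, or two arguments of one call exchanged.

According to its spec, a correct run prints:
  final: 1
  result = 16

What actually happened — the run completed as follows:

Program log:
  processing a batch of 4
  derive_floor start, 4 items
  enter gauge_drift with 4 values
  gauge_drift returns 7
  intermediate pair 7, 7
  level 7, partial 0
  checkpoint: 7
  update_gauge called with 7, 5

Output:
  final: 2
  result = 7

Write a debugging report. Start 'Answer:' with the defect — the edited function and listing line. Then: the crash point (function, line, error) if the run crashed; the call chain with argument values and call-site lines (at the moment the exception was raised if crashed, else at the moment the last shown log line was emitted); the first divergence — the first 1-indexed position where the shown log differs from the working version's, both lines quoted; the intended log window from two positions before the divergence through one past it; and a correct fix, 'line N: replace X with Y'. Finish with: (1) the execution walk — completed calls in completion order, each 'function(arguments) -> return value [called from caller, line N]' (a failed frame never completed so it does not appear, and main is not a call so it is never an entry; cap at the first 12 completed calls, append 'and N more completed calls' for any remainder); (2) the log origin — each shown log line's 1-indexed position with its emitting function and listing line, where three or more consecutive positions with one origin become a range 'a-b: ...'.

Answer: the defect is in scan_readings at line 5.
The tell: Log line 7 is where behavior first shows: 'checkpoint: 7' appears instead of 'level 5, partial 7'.
Call chain: main -> update_gauge(7, 5) (called at line 35).
First divergence: position 7 — the shown line 'checkpoint: 7' should read 'level 5, partial 7'.
Intended log window:
  5: intermediate pair 7, 7
  6: level 7, partial 0
  7: level 5, partial 7
  8: level 3, partial 12
Execution walk:
  gauge_drift([7, 2, 7, 3]) -> 7  [called from derive_floor, line 18]
  scan_readings(-2, 7) -> 7  [called from scan_readings, line 5]
  scan_readings(7, 0) -> 7  [called from derive_floor, line 21]
  derive_floor([7, 2, 7, 3]) -> 7  [called from main, line 33]
  update_gauge(7, 5) -> 2  [called from main, line 35]
Log origin:
  1: logged in main at line 32
  2: logged in derive_floor at line 17
  3: logged in gauge_drift at line 8
  4: logged in gauge_drift at line 13
  5: logged in derive_floor at line 20
  6: logged in scan_readings at line 4
  7: logged in main at line 34
  8: logged in update_gauge at line 24
A correct fix: line 5: replace `rate - 2` with `pos - 2`.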